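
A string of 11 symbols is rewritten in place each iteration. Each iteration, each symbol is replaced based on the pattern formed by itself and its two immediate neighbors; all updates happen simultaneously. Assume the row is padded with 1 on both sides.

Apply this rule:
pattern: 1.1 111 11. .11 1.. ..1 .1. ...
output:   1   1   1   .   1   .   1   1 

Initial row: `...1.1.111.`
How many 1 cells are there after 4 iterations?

11.1111.111
111.1111.11
1111.1111.1
11111.1111.
count of 1: 9

9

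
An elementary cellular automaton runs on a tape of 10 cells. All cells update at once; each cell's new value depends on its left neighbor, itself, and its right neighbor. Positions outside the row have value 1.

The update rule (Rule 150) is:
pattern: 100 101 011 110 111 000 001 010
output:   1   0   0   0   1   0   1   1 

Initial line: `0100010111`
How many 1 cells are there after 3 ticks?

2

0110110011
0000001101
1000010000
count of 1: 2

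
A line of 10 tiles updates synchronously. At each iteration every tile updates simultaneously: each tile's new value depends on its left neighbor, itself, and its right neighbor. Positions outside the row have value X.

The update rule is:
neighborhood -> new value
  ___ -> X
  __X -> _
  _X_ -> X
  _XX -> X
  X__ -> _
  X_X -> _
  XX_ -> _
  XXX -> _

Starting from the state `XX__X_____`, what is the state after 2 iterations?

iteration 1: ____X_XXX_
iteration 2: _XX_X_X___

_XX_X_X___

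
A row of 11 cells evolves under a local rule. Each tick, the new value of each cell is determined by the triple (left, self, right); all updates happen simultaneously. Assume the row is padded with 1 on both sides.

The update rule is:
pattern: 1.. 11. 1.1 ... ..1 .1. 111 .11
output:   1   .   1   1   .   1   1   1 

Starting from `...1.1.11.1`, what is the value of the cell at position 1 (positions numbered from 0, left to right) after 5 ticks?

11.11111.11
1.11111.111
.11111.1111
11111.11111
1111.111111
position 1 holds 1

1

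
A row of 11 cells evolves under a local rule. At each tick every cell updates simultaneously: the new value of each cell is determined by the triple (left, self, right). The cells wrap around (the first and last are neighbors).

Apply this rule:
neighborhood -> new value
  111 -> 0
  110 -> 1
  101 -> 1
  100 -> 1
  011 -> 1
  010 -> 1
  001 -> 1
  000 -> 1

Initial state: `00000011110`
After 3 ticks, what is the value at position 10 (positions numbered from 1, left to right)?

11111110011
00000011110  (repeats tick 0; period 2)
tick 3: 11111110011
position 10 holds 1

1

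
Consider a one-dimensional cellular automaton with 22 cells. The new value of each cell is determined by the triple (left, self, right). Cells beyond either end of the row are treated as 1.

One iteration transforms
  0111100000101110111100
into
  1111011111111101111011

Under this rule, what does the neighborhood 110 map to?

0

At position 4 the neighborhood is 110; the next row has 0 there.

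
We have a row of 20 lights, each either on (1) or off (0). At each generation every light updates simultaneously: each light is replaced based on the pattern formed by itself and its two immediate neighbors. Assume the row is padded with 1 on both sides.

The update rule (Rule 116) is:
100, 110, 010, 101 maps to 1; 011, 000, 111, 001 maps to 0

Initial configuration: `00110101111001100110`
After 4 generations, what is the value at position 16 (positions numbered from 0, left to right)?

0

10011110001100110011
11000011000110011000
01100001100011001100
10110000110001100110
position 16 holds 0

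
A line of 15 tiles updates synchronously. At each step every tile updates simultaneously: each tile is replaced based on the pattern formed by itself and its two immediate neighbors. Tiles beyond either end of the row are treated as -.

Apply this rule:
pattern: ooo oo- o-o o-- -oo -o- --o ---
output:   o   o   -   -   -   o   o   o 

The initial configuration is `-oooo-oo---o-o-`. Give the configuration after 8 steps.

o-o-o-oo-o-o-o-

o-ooo--o-ooo-o-
o--oo-oo--oo-o-
o-o-o--o-o-o-o-
o-o-o-oo-o-o-o-
o-o-o--o-o-o-o-  (repeats step 3; period 2)
step 8: o-o-o-oo-o-o-o-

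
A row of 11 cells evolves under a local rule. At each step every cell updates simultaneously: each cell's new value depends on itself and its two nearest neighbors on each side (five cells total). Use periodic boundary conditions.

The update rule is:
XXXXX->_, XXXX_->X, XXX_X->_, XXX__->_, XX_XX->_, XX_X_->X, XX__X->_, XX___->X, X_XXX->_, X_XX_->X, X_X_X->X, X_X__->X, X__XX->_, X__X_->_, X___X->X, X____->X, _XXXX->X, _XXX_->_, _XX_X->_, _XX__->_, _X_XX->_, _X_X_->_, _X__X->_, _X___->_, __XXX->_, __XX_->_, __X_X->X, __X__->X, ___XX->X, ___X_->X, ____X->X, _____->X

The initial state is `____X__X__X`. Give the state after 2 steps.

_XXXX__X__X
__XX___X__X

__XX___X__X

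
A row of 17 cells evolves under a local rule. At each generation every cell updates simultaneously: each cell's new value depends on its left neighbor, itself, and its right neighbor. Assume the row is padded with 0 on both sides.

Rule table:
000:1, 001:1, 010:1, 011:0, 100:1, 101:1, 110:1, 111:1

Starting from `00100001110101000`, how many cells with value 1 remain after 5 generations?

11111110111111111
01111111011111111
10111111101111111
11011111110111111
01101111111011111
count of 1: 14

14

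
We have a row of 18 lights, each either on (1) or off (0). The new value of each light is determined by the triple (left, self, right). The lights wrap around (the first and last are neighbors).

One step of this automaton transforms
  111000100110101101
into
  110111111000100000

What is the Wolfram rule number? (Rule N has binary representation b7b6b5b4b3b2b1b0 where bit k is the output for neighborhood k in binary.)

position 0: 111 → 1  (bit 7 = 1)
position 2: 110 → 0  (bit 6 = 0)
position 11: 101 → 0  (bit 5 = 0)
position 3: 100 → 1  (bit 4 = 1)
position 9: 011 → 0  (bit 3 = 0)
position 6: 010 → 1  (bit 2 = 1)
position 5: 001 → 1  (bit 1 = 1)
position 4: 000 → 1  (bit 0 = 1)
bits b7..b0 = 10010111 = 151

151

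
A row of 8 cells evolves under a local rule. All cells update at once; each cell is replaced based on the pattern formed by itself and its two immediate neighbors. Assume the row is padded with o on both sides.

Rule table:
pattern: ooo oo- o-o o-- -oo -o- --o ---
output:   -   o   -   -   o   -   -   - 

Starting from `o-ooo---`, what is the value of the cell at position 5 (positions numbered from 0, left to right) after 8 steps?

-

o-o-o---
o-------
o-------  (fixed point — unchanged through step 8)
position 5 holds -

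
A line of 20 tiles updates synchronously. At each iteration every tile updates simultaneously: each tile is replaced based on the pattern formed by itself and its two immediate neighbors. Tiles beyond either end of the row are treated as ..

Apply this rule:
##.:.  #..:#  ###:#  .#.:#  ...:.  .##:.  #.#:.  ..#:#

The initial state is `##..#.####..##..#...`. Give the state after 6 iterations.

iteration 1: ..###..##.##..####..
iteration 2: .#.#.##.....##.##.#.
iteration 3: ##.#...#...#......##
iteration 4: ...##.###.###....#..
iteration 5: ..#....#...#.#..###.
iteration 6: .###..###.##.###.#.#

.###..###.##.###.#.#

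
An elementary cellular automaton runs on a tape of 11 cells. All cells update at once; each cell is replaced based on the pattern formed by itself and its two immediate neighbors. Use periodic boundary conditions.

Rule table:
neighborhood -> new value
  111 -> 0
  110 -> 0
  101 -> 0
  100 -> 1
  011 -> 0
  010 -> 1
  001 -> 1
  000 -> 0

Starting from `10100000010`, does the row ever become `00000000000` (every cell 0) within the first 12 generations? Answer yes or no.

generation 1: 10110000110
generation 2: 10001001000
generation 3: 11011111101
generation 4: 00000000000
all cells are 0 at generation 4

yes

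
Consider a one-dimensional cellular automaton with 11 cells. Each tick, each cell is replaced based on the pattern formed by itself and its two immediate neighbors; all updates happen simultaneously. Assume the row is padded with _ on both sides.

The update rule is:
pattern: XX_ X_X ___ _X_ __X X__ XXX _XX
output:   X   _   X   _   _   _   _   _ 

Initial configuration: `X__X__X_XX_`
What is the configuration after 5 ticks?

_________X_
XXXXXXXX___
_______X_XX
XXXXXX____X
_____X_XX__

_____X_XX__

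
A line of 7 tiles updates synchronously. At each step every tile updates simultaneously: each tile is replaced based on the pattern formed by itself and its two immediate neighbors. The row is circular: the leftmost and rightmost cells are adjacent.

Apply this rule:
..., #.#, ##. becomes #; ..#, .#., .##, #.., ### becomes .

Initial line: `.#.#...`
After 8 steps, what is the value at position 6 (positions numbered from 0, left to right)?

.

..#..##
......#
.####..
....#.#
.##..#.
..#....
#...###
#.#....
position 6 holds .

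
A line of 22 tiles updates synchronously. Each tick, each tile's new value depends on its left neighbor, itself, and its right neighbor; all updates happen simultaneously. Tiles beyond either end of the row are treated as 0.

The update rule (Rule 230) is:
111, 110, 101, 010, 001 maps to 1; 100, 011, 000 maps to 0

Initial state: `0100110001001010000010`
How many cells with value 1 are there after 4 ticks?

16

tick 1: 1101010011011110000110
tick 2: 0111110101101110001010
tick 3: 1011111110110110011110
tick 4: 1101111111011010101110
count of 1: 16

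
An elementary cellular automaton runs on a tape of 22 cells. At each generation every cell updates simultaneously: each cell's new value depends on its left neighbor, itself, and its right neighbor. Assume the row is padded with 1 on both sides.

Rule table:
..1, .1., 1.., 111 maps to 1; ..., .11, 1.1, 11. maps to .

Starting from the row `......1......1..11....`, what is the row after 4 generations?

..11..1..11.1...1.1.11

1....111....1111..1..1
.1..1.1.1..1.11.11111.
.1111.1.1111.....111..
..11..1..11.1...1.1.11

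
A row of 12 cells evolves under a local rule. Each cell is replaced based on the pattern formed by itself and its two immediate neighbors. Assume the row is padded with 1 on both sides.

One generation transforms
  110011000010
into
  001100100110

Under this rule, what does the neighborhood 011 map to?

0

At position 4 the neighborhood is 011; the next row has 0 there.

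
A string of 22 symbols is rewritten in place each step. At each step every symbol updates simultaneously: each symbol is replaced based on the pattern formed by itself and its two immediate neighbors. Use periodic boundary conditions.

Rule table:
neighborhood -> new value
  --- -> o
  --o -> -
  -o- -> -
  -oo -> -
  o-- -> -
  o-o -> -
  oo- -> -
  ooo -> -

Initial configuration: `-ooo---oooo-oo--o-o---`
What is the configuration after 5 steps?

step 1: -----o--------------oo
step 2: -ooo---oooooooooooo---
step 3: -----o--------------oo  (repeats step 1; period 2)
step 5: -----o--------------oo

-----o--------------oo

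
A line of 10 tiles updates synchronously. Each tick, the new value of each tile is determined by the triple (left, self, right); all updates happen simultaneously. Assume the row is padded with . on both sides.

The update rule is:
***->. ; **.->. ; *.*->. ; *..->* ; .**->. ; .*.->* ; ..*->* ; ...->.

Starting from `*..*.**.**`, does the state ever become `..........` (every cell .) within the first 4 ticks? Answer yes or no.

no

****......
....*.....
...***....
..*...*...
tick 4 is ..*...*..., still not uniform .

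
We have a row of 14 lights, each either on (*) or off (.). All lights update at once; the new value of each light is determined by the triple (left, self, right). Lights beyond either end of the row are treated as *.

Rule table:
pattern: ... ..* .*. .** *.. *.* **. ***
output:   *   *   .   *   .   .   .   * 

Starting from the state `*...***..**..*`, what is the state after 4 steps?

.**..**..*****

step 1: ..****..**..**
step 2: .****..**..***
step 3: .***..**..****
step 4: .**..**..*****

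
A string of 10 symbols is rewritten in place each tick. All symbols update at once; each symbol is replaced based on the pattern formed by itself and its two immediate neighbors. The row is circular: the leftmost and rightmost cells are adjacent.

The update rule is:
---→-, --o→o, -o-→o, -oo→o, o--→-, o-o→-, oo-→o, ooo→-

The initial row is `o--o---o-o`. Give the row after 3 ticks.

o-oo--oo-o
o-oo-ooo-o
o-oo-o-o-o

o-oo-o-o-o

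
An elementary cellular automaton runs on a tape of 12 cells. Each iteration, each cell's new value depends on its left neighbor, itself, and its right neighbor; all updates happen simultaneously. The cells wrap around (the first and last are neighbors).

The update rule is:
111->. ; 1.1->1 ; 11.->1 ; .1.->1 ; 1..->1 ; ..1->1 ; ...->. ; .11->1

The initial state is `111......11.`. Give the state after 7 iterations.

1.11....1111
11111..11...
1...111111.1
11.11....111
.11111..11..
11...111111.
111.11....11

111.11....11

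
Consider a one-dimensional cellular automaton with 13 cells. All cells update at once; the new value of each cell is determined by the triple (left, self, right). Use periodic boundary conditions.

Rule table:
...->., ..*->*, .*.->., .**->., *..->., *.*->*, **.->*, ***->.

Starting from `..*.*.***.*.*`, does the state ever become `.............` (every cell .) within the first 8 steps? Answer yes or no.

no

step 1: .*.*.*..**.*.
step 2: *.*.*..*.**..
step 3: .*.*..*.*.*.*
step 4: *.*..*.*.*.*.
step 5: .*..*.*.*.*.*
step 6: *..*.*.*.*.*.
step 7: ..*.*.*.*.*.*
step 8: .*.*.*.*.*.*.
step 8 is .*.*.*.*.*.*., still not uniform .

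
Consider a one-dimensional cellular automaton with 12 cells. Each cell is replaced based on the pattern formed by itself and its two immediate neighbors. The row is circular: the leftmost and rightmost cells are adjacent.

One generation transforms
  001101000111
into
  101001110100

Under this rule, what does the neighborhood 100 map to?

1

At position 0 the neighborhood is 100; the next row has 1 there.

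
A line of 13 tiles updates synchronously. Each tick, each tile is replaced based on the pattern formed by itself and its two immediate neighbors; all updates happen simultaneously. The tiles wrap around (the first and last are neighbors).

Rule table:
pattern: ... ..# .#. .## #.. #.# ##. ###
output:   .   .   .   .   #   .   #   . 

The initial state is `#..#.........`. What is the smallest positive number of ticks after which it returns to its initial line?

13

tick 1: .#..#........
tick 2: ..#..#.......
tick 3: ...#..#......
tick 4: ....#..#.....
tick 5: .....#..#....
tick 6: ......#..#...
tick 7: .......#..#..
tick 8: ........#..#.
tick 9: .........#..#
tick 10: #.........#..
tick 11: .#.........#.
tick 12: ..#.........#
tick 13: #..#.........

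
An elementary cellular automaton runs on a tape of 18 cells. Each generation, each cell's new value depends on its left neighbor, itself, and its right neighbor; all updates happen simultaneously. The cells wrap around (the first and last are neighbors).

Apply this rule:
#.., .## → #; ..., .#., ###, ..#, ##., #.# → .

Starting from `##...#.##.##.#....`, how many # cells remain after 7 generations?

#.#....#..#...#...
...#....#..#...#..
....#....#..#...#.
.....#....#..#...#
#.....#....#..#...
.#.....#....#..#..
..#.....#....#..#.
count of #: 4

4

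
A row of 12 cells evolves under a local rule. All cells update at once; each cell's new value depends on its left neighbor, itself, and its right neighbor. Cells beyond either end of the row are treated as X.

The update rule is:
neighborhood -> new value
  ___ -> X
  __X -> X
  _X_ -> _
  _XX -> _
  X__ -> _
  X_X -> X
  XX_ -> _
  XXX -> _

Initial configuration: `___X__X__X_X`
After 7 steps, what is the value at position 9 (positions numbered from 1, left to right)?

_XX__X__X_X_
X___X__X_X_X
__XX__X_X_X_
_X___X_X_X_X
X__XX_X_X_X_
__X__X_X_X_X
_X__X_X_X_X_
position 9 holds X

X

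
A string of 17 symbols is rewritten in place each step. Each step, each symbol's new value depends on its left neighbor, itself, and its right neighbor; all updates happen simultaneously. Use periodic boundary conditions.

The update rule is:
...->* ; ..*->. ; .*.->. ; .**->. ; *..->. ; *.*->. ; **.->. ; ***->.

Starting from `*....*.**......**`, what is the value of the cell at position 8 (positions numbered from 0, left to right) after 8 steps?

*

..**......****...
*....****......**
..**......****...  (repeats step 1; period 2)
step 8: *....****......**
position 8 holds *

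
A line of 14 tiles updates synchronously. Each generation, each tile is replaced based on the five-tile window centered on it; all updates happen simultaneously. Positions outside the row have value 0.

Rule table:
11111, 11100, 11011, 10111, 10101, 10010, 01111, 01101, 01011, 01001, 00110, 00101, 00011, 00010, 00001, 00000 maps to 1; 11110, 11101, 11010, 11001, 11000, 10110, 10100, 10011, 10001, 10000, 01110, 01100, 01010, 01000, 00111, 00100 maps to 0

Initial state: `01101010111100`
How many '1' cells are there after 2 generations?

4

11101011110100
00001111000000
count of 1: 4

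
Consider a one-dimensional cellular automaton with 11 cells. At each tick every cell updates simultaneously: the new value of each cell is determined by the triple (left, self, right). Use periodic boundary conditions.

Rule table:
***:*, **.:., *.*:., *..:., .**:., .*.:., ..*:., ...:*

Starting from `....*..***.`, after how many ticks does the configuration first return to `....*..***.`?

11

***.....*..
.*..***....
.....*..***
.***.....*.
..*..***...
*.....*..**
..***.....*
...*..***..
**.....*..*
*..***.....
....*..***.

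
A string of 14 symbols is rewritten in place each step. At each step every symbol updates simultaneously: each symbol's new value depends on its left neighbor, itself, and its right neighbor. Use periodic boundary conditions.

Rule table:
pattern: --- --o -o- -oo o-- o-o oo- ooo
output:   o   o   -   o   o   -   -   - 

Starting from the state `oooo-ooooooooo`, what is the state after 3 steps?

------o-------

-----o--------
ooooo-oooooooo
------o-------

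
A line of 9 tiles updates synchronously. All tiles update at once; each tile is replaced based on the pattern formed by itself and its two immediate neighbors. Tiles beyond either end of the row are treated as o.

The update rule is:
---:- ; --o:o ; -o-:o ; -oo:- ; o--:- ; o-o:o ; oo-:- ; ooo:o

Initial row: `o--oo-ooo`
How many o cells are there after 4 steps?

--o--o-oo
-oo-ooo-o
o--o-o-o-
--ooooooo
count of o: 7

7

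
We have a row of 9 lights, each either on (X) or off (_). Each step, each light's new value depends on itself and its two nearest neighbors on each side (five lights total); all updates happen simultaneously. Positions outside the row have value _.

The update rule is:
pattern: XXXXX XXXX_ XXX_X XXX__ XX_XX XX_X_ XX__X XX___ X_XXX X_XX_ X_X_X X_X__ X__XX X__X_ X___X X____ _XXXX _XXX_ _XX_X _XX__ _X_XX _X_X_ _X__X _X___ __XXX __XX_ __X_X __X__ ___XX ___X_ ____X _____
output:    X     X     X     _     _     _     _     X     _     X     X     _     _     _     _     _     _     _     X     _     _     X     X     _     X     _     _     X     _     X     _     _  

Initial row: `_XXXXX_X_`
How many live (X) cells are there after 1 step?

4

_X_XXX___
count of X: 4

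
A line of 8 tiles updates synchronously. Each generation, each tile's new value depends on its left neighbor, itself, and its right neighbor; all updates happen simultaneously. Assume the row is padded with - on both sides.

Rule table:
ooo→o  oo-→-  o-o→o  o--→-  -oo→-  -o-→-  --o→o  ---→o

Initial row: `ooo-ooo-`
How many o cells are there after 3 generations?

-o-o-o--
o-o-o--o
-o-o--o-
count of o: 3

3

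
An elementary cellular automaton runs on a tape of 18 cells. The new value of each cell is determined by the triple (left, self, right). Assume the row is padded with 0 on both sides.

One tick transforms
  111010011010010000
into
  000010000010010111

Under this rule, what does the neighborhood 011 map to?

0

At position 0 the neighborhood is 011; the next row has 0 there.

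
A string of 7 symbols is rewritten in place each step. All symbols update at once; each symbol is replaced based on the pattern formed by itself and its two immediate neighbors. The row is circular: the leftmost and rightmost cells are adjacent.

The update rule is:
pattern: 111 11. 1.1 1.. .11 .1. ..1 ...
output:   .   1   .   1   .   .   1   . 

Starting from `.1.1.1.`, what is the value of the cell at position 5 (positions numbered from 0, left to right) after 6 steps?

1

step 1: 1.....1
step 2: 11...1.
step 3: .11.1..
step 4: 1.1..1.
step 5: ...11..
step 6: ..1.11.
position 5 holds 1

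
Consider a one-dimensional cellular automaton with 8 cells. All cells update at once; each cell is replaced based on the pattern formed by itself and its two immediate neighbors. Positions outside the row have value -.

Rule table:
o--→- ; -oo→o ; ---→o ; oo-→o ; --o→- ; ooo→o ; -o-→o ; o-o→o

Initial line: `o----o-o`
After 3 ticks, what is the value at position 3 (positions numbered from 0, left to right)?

o

o-oo-ooo
oooooooo
oooooooo
position 3 holds o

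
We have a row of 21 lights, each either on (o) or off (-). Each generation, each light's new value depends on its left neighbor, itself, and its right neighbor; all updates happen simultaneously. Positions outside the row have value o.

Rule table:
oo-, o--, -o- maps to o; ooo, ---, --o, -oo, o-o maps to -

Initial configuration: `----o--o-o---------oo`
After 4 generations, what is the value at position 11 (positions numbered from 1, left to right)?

generation 1: o---oo-o-oo----------
generation 2: oo---o-o--oo---------
generation 3: -oo--o-oo--oo--------
generation 4: --oo-o--oo--oo-------
position 11 holds -

-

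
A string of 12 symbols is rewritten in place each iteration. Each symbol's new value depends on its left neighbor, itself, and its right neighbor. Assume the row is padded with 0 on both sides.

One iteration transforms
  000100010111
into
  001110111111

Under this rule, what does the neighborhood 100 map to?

At position 4 the neighborhood is 100; the next row has 1 there.

1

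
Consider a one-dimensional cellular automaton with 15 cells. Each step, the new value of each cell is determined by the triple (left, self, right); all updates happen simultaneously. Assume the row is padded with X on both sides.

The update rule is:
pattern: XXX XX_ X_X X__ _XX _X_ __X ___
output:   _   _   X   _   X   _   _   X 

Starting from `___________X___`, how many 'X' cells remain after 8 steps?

_XXXXXXXXX___X_
XX_________X__X
___XXXXXXX____X
_X_X_______XX_X
X_X__XXXXX_X_XX
_X___X____X_XX_
X__X___XX__XX_X
_____X_X___X_XX
count of X: 5

5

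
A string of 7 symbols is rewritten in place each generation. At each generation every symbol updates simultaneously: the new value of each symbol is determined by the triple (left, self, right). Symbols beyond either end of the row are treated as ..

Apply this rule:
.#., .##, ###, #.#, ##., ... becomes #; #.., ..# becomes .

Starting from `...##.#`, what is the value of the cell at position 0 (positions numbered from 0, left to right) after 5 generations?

generation 1: ##.####
generation 2: #######
generation 3: #######  (fixed point — unchanged through generation 5)
position 0 holds #

#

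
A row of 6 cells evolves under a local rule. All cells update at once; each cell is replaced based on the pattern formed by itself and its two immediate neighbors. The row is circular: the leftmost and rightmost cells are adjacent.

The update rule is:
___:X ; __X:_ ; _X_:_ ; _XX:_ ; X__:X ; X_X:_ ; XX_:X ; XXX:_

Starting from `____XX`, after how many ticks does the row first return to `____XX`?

tick 1: XXX__X
tick 2: __XX__
tick 3: X__XXX
tick 4: XX____
tick 5: _XXXX_
tick 6: ____XX

6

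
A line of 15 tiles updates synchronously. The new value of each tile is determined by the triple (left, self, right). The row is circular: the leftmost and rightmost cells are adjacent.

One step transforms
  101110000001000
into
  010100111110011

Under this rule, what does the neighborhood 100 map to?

0

At position 5 the neighborhood is 100; the next row has 0 there.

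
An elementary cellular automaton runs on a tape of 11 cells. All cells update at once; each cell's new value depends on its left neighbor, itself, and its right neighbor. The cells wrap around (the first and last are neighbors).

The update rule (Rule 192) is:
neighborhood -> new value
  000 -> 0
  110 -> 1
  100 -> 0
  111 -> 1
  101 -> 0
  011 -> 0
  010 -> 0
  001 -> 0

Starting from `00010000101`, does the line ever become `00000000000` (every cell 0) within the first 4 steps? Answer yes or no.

yes

step 1: 00000000000
all cells are 0 at step 1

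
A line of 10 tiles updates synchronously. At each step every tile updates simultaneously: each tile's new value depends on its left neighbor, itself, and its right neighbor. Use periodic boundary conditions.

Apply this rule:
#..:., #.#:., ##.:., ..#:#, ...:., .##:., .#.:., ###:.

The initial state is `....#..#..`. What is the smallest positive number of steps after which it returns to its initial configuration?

10

step 1: ...#..#...
step 2: ..#..#....
step 3: .#..#.....
step 4: #..#......
step 5: ..#......#
step 6: .#......#.
step 7: #......#..
step 8: ......#..#
step 9: .....#..#.
step 10: ....#..#..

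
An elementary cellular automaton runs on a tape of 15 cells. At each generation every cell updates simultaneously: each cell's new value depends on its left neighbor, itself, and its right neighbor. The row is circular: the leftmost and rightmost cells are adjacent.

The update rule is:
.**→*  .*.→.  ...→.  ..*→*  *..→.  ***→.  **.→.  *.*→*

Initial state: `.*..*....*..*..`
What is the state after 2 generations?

generation 1: *..*....*..*...
generation 2: ..*....*..*...*

..*....*..*...*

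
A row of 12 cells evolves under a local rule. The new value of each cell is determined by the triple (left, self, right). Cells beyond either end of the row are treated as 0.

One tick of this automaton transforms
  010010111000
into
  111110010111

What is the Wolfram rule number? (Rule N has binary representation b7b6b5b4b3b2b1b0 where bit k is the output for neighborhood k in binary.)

151

position 7: 111 → 1  (bit 7 = 1)
position 8: 110 → 0  (bit 6 = 0)
position 5: 101 → 0  (bit 5 = 0)
position 2: 100 → 1  (bit 4 = 1)
position 6: 011 → 0  (bit 3 = 0)
position 1: 010 → 1  (bit 2 = 1)
position 0: 001 → 1  (bit 1 = 1)
position 10: 000 → 1  (bit 0 = 1)
bits b7..b0 = 10010111 = 151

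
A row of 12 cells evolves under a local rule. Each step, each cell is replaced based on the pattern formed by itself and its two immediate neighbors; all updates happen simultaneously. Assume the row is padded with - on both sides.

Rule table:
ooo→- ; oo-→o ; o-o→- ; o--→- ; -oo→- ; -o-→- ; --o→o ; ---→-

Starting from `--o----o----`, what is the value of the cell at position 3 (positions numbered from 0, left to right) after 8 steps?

-

step 1: -o----o-----
step 2: o----o------
step 3: ----o-------
step 4: ---o--------
step 5: --o---------
step 6: -o----------
step 7: o-----------
step 8: ------------
position 3 holds -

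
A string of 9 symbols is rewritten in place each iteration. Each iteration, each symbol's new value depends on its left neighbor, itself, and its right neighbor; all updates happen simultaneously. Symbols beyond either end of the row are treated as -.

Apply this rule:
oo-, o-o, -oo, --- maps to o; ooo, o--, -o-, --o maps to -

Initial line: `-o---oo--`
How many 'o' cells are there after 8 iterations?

---o-oo-o
oo--oooo-
oo--o--o-
oo-------
oo-oooooo
oooo----o
o--o-oo--
----ooo-o
count of o: 4

4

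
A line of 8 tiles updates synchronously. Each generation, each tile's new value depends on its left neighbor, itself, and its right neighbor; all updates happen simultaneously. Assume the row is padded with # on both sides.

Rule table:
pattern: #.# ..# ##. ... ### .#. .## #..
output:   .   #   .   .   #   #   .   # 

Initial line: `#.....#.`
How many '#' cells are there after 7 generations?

2

.#...##.
.##.#...
....##.#
#..#....
.####..#
..##.##.
##......
count of #: 2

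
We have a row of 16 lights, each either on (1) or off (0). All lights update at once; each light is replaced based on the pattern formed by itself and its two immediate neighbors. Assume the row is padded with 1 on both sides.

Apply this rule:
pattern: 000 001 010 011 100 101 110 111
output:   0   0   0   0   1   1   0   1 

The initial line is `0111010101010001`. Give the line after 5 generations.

1010101010101000
0101010101010100
1010101010101010
0101010101010101
1010101010101010

1010101010101010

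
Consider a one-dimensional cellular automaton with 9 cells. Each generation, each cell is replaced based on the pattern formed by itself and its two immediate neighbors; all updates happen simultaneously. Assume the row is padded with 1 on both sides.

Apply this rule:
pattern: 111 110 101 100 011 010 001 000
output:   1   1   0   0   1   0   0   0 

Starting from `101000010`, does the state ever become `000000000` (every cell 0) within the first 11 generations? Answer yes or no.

no

generation 1: 100000000
generation 2: 100000000  (fixed point — unchanged through generation 11)
generation 11 is 100000000, still not uniform 0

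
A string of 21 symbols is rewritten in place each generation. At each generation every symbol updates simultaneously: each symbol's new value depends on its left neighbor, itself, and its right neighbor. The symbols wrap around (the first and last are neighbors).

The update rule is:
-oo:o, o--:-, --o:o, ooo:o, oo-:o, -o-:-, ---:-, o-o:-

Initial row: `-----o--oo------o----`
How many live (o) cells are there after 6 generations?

9

generation 1: ----o--ooo-----o-----
generation 2: ---o--oooo----o------
generation 3: --o--ooooo---o-------
generation 4: -o--oooooo--o--------
generation 5: o--ooooooo-o---------
generation 6: --oooooooo----------o
count of o: 9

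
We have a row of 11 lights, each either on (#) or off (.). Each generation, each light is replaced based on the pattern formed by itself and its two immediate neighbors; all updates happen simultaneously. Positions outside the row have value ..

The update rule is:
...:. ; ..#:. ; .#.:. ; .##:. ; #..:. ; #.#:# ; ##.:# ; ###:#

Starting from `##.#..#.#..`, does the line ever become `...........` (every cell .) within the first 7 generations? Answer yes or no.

.##....#...
..#........
...........
all cells are . at generation 3

yes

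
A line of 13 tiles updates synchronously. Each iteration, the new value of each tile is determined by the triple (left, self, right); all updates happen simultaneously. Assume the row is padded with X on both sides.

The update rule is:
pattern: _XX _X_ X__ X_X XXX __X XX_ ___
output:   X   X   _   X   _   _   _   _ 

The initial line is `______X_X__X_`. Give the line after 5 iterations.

______X____XX

iteration 1: ______XXX__XX
iteration 2: ______X____X_
iteration 3: ______X____XX
iteration 4: ______X____X_  (repeats iteration 2; period 2)
iteration 5: ______X____XX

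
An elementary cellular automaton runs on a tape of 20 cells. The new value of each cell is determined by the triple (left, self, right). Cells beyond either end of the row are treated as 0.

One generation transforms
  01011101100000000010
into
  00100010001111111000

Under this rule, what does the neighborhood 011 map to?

At position 3 the neighborhood is 011; the next row has 0 there.

0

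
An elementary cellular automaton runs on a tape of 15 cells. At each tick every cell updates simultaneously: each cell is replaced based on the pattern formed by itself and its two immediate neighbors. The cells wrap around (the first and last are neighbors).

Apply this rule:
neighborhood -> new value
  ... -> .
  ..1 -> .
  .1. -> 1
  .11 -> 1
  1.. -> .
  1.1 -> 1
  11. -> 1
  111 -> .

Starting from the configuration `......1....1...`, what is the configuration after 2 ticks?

......1....1...  (fixed point — unchanged through tick 2)

......1....1...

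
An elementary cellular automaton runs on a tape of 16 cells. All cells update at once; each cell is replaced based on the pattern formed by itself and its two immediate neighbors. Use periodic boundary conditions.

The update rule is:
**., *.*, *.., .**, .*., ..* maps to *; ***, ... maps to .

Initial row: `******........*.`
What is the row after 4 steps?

*....**......***
**..****....**..
*****..**..*****
....********....

....********....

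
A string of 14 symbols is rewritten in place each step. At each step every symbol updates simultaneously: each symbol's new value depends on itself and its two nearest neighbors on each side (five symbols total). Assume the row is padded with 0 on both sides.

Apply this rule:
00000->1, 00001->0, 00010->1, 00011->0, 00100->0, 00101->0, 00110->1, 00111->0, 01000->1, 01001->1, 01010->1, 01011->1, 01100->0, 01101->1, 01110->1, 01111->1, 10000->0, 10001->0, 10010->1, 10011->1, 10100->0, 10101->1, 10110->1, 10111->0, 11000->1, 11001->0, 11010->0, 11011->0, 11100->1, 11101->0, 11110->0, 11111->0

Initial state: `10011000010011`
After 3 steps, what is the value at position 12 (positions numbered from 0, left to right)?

1

01110100101110
00100011010111
01010011011011
position 12 holds 1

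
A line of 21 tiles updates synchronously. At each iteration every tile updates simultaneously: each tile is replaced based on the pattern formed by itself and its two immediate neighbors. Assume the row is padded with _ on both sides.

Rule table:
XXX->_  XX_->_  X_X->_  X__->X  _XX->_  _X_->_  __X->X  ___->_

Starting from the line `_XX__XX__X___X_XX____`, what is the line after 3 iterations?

iteration 1: X__XX__XX_X_X____X___
iteration 2: _XX__XX______X__X_X__
iteration 3: X__XX__X____X_XX___X_

X__XX__X____X_XX___X_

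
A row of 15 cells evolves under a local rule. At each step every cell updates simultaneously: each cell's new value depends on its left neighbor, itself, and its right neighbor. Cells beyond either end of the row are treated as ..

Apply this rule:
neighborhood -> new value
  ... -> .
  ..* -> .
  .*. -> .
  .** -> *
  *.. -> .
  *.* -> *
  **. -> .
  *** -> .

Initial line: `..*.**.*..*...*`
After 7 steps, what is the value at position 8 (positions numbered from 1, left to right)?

.

...**.*........
...*.*.........
....*..........
...............
...............  (fixed point — unchanged through step 7)
position 8 holds .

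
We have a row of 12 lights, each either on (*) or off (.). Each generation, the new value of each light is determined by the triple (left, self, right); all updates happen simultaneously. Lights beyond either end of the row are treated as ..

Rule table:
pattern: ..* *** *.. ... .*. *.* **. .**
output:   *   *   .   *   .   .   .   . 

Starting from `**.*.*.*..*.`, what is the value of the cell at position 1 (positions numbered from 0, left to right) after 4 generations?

.

generation 1: .........*..
generation 2: *********..*
generation 3: .*******..*.
generation 4: *.*****..*..
position 1 holds .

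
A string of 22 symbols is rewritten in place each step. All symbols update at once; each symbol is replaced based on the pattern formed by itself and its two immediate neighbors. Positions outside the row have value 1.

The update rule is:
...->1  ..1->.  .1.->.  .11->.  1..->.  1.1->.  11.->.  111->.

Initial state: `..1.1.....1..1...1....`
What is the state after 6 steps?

.1111.....1111...1....

......111......1...11.
.1111.....1111...1....
......111......1...11.  (repeats step 1; period 2)
step 6: .1111.....1111...1....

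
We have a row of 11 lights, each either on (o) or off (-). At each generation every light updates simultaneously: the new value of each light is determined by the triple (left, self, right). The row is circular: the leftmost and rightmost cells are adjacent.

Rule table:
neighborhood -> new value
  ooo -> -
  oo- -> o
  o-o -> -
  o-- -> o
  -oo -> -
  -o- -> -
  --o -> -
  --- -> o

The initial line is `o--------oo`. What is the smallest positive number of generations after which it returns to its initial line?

oooooooo---
-------ooo-
oooooo---oo
-----ooo---
oooo---oooo
---ooo-----
oo---oooooo
-ooo-------
---oooooooo
oo--------o
-oooooooo--
--------ooo
ooooooo---o
------ooo--
ooooo---ooo
----ooo----
ooo---ooooo
--ooo------
o---ooooooo
ooo--------
--oooooooo-
o--------oo

22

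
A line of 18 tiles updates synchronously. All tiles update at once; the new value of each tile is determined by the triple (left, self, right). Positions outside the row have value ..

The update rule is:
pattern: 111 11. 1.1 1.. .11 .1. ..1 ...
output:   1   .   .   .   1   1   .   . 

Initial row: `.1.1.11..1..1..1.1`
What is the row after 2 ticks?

.1.1.1...1..1..1.1

tick 1: .1.1.1...1..1..1.1
tick 2: .1.1.1...1..1..1.1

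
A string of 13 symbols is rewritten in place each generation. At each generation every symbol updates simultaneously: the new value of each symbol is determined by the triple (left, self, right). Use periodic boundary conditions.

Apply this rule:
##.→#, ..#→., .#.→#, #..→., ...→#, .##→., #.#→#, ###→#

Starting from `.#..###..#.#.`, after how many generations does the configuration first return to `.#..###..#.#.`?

generation 1: .#...##..###.
generation 2: .#.#..#...##.
generation 3: .###..#.#..#.
generation 4: ..##..###..#.
generation 5: #..#...##..#.
generation 6: #..#.#..#..##
generation 7: #..###..#...#
generation 8: #...##..#.#..
generation 9: #.#..#..###..
generation 10: ###..#...##..
generation 11: .##..#.#..#..
generation 12: ..#..###..#.#
generation 13: ..#...##..###
generation 14: ..#.#..#...##
generation 15: ..###..#.#..#
generation 16: ...##..###..#
generation 17: .#..#...##..#
generation 18: ##..#.#..#..#
generation 19: ##..###..#...
generation 20: .#...##..#.#.
generation 21: .#.#..#..###.
generation 22: .###..#...##.
generation 23: ..##..#.#..#.
generation 24: #..#..###..#.
generation 25: #..#...##..##
generation 26: #..#.#..#...#
generation 27: #..###..#.#..
generation 28: #...##..###..
generation 29: #.#..#...##..
generation 30: ###..#.#..#..
generation 31: .##..###..#..
generation 32: ..#...##..#.#
generation 33: ..#.#..#..###
generation 34: ..###..#...##
generation 35: ...##..#.#..#
generation 36: .#..#..###..#
generation 37: ##..#...##..#
generation 38: ##..#.#..#...
generation 39: .#..###..#.#.

39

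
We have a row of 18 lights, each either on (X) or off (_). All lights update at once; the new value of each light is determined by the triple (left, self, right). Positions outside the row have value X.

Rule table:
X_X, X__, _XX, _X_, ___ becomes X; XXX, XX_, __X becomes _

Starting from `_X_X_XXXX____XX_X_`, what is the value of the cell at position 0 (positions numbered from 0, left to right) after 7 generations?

X

XXXXXX___XXX_X_XXX
______XX_X__XXXX__
XXXXX_X_XXX_X___X_
_____XXXX__XXXX_XX
XXXX_X___X_X___XX_
____XXXX_XXXXX_X_X
XXX_X___XX____XXXX
position 0 holds X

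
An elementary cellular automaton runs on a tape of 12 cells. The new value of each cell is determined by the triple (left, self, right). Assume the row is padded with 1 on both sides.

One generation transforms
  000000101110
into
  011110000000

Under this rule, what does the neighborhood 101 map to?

0

At position 7 the neighborhood is 101; the next row has 0 there.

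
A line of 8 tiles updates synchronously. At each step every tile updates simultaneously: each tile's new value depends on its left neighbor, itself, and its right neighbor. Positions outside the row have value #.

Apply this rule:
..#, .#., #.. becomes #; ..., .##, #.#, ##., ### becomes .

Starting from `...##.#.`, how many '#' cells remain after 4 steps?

2

step 1: #.#...#.
step 2: ..##.##.
step 3: ##......
step 4: ..#....#
count of #: 2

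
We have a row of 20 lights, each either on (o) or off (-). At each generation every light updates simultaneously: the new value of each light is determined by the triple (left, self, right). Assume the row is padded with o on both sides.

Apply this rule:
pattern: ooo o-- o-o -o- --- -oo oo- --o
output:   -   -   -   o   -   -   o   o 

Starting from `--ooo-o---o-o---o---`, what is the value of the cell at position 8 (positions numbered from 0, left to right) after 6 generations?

o

-o--o-o--oo-o--oo--o
-o-oo-o-o-o-o-o-o-o-
-o--o-o-o-o-o-o-o-o-
-o-oo-o-o-o-o-o-o-o-  (repeats generation 2; period 2)
generation 6: -o-oo-o-o-o-o-o-o-o-
position 8 holds o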